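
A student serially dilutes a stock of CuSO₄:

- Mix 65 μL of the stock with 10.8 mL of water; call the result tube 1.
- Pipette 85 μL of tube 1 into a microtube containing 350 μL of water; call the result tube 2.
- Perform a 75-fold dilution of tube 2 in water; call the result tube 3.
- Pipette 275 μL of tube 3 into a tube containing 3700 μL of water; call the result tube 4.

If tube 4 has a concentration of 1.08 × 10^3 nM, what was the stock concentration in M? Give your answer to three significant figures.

1.00 M

Step 1: 65 μL + 10.8 mL = 10865 μL total → factor 10865/65 = 167.15
Step 2: 85 μL + 350 μL = 435 μL total → factor 435/85 = 5.1176
Step 3: 75-fold → factor 75
Step 4: 275 μL + 3700 μL = 3975 μL total → factor 3975/275 = 14.455
Overall dilution factor = 167.15 × 5.1176 × 75 × 14.455 = 9.2737 × 10^5
Stock = 1.08 × 10^3 nM × 9.2737 × 10^5 = 1.002 × 10^9 nM = 1.00 M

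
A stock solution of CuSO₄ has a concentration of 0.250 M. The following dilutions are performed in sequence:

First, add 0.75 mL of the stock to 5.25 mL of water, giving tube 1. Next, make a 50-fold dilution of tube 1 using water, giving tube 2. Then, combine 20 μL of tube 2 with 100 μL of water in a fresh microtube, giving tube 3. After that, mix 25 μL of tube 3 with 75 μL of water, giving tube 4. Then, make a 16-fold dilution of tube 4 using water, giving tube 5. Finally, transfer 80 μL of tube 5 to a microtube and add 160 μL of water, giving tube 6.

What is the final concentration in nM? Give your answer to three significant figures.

543 nM

Step 1: 0.75 mL + 5.25 mL = 6 mL total → factor 6/0.75 = 8
Step 2: 50-fold → factor 50
Step 3: 20 μL + 100 μL = 120 μL total → factor 120/20 = 6
Step 4: 25 μL + 75 μL = 100 μL total → factor 100/25 = 4
Step 5: 16-fold → factor 16
Step 6: 80 μL + 160 μL = 240 μL total → factor 240/80 = 3
Overall dilution factor = 8 × 50 × 6 × 4 × 16 × 3 = 4.608 × 10^5
Final = 0.250 M / 4.608 × 10^5 = 5.425 × 10^-7 M = 543 nM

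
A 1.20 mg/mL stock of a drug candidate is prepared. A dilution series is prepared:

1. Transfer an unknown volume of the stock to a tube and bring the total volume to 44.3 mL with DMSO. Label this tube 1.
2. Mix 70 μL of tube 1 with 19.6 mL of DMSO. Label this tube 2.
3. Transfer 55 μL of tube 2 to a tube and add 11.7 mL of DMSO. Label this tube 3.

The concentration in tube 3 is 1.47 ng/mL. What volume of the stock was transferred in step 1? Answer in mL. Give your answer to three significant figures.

Step 1: v brought to 44.3 mL → factor = 44.3 mL/v
Step 2: 70 μL + 19.6 mL = 19670 μL total → factor 19670/70 = 281
Step 3: 55 μL + 11.7 mL = 11755 μL total → factor 11755/55 = 213.73
Product of known-step factors = 60057
Overall factor = 1.20 mg/mL / (1.47 ng/mL) = 8.1633 × 10^5
Step-1 factor = 8.1633 × 10^5 / 60057 = 13.592
v = 44.3 mL / 13.592 = 3.26 mL

3.26 mL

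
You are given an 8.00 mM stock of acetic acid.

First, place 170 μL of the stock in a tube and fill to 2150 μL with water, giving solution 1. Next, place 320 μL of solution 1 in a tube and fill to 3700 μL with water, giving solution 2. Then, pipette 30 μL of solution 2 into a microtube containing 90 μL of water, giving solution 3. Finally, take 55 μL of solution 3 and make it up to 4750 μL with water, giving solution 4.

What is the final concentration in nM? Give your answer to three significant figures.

Step 1: 170 μL brought to 2150 μL → factor 2150/170 = 12.647
Step 2: 320 μL brought to 3700 μL → factor 3700/320 = 11.562
Step 3: 30 μL + 90 μL = 120 μL total → factor 120/30 = 4
Step 4: 55 μL brought to 4750 μL → factor 4750/55 = 86.364
Overall dilution factor = 12.647 × 11.562 × 4 × 86.364 = 50516
Final = 8.00 mM / 50516 = 0.0001584 mM = 158 nM

158 nM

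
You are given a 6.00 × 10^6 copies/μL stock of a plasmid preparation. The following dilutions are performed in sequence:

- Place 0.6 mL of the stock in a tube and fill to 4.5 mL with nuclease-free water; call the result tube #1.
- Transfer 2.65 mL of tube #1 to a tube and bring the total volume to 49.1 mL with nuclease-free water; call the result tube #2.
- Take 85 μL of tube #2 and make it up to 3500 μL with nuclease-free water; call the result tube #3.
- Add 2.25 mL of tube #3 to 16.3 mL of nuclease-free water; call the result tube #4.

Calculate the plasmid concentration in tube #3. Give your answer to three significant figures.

1.05 × 10^3 copies/μL

Step 1: 0.6 mL brought to 4.5 mL → factor 4.5/0.6 = 7.5
Step 2: 2.65 mL brought to 49.1 mL → factor 49.1/2.65 = 18.528
Step 3: 85 μL brought to 3500 μL → factor 3500/85 = 41.176
Dilution factor through tube #3 = 7.5 × 18.528 × 41.176 = 5722
[tube #3] = 6.00 × 10^6 copies/μL / 5722 = 1.05 × 10^3 copies/μL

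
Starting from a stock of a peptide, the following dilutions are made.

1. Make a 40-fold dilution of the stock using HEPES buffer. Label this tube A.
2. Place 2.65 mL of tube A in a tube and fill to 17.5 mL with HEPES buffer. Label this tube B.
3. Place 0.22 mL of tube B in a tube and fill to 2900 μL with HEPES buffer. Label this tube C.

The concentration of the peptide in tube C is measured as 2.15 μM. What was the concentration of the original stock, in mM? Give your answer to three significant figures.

Step 1: 40-fold → factor 40
Step 2: 2.65 mL brought to 17.5 mL → factor 17.5/2.65 = 6.6038
Step 3: 0.22 mL brought to 2900 μL → factor 2.9/0.22 = 13.182
Overall dilution factor = 40 × 6.6038 × 13.182 = 3482
Stock = 2.15 μM × 3482 = 7486 μM = 7.49 mM

7.49 mM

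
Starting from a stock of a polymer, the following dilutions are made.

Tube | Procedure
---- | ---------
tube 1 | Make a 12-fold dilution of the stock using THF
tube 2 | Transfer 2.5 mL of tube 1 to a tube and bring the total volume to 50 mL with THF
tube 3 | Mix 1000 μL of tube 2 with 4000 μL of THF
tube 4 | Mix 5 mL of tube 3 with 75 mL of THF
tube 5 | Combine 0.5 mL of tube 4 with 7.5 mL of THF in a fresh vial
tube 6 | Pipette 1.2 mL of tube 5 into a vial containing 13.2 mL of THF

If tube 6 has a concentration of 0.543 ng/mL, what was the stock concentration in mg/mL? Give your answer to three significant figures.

Step 1: 12-fold → factor 12
Step 2: 2.5 mL brought to 50 mL → factor 50/2.5 = 20
Step 3: 1000 μL + 4000 μL = 5000 μL total → factor 5000/1000 = 5
Step 4: 5 mL + 75 mL = 80 mL total → factor 80/5 = 16
Step 5: 0.5 mL + 7.5 mL = 8 mL total → factor 8/0.5 = 16
Step 6: 1.2 mL + 13.2 mL = 14.4 mL total → factor 14.4/1.2 = 12
Overall dilution factor = 12 × 20 × 5 × 16 × 16 × 12 = 3.6864 × 10^6
Stock = 0.543 ng/mL × 3.6864 × 10^6 = 2.002 × 10^6 ng/mL = 2.00 mg/mL

2.00 mg/mL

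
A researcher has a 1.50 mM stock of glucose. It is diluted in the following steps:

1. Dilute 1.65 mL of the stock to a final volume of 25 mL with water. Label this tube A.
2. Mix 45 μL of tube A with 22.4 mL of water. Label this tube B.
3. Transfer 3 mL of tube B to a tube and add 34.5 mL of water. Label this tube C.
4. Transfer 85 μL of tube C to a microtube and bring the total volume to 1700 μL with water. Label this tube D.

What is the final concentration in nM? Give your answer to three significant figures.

0.794 nM

Step 1: 1.65 mL brought to 25 mL → factor 25/1.65 = 15.152
Step 2: 45 μL + 22.4 mL = 22445 μL total → factor 22445/45 = 498.78
Step 3: 3 mL + 34.5 mL = 37.5 mL total → factor 37.5/3 = 12.5
Step 4: 85 μL brought to 1700 μL → factor 1700/85 = 20
Overall dilution factor = 15.152 × 498.78 × 12.5 × 20 = 1.8893 × 10^6
Final = 1.50 mM / 1.8893 × 10^6 = 7.939 × 10^-7 mM = 0.794 nM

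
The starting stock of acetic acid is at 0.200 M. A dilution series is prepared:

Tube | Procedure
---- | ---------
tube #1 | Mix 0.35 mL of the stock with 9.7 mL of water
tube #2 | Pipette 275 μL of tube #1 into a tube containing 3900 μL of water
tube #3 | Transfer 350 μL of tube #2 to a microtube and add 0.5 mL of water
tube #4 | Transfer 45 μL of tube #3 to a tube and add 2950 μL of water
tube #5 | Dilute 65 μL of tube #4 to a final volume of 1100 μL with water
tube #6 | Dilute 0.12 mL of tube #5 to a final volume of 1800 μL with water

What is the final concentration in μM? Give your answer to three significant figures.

Step 1: 0.35 mL + 9.7 mL = 10.05 mL total → factor 10.05/0.35 = 28.714
Step 2: 275 μL + 3900 μL = 4175 μL total → factor 4175/275 = 15.182
Step 3: 350 μL + 0.5 mL = 850 μL total → factor 850/350 = 2.4286
Step 4: 45 μL + 2950 μL = 2995 μL total → factor 2995/45 = 66.556
Step 5: 65 μL brought to 1100 μL → factor 1100/65 = 16.923
Step 6: 0.12 mL brought to 1800 μL → factor 1.8/0.12 = 15
Overall dilution factor = 28.714 × 15.182 × 2.4286 × 66.556 × 16.923 × 15 = 1.7887 × 10^7
Final = 0.200 M / 1.7887 × 10^7 = 1.118 × 10^-8 M = 0.0112 μM

0.0112 μM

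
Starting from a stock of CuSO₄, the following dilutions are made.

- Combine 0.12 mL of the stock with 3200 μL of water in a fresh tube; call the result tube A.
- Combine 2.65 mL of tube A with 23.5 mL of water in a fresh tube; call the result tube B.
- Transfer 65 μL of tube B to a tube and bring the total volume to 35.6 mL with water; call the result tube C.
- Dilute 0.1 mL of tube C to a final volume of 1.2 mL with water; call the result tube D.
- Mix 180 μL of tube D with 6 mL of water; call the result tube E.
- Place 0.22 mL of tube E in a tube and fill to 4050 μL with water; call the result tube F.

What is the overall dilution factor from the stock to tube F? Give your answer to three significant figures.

1.13 × 10^9

Step 1: 0.12 mL + 3200 μL = 3.32 mL total → factor 3.32/0.12 = 27.667
Step 2: 2.65 mL + 23.5 mL = 26.15 mL total → factor 26.15/2.65 = 9.8679
Step 3: 65 μL brought to 35.6 mL → factor 35600/65 = 547.69
Step 4: 0.1 mL brought to 1.2 mL → factor 1.2/0.1 = 12
Step 5: 180 μL + 6 mL = 6180 μL total → factor 6180/180 = 34.333
Step 6: 0.22 mL brought to 4050 μL → factor 4.05/0.22 = 18.409
Overall dilution factor = 27.667 × 9.8679 × 547.69 × 12 × 34.333 × 18.409 = 1.1341 × 10^9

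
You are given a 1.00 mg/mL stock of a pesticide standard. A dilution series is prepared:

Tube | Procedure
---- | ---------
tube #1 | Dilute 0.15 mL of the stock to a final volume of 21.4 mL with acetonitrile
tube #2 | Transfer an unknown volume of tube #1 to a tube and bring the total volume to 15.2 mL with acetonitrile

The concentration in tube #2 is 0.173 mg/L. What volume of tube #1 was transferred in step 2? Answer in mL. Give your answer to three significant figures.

0.375 mL

Step 1: 0.15 mL brought to 21.4 mL → factor 21.4/0.15 = 142.67
Step 2: v brought to 15.2 mL → factor = 15.2 mL/v
Product of known-step factors = 142.67
Overall factor = 1.00 mg/mL / (0.173 mg/L) = 5780.3
Step-2 factor = 5780.3 / 142.67 = 40.516
v = 15.2 mL / 40.516 = 0.375 mL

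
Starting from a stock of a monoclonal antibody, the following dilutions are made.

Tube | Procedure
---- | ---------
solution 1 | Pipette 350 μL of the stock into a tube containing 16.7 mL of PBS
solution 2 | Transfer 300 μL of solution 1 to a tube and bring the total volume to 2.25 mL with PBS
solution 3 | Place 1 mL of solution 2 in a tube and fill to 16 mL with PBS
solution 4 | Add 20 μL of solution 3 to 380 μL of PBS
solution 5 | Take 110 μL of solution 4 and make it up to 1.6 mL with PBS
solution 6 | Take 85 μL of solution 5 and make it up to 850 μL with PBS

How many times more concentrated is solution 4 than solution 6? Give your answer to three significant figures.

145

Step 1: 350 μL + 16.7 mL = 17050 μL total → factor 17050/350 = 48.714
Step 2: 300 μL brought to 2.25 mL → factor 2250/300 = 7.5
Step 3: 1 mL brought to 16 mL → factor 16/1 = 16
Step 4: 20 μL + 380 μL = 400 μL total → factor 400/20 = 20
Step 5: 110 μL brought to 1.6 mL → factor 1600/110 = 14.545
Step 6: 85 μL brought to 850 μL → factor 850/85 = 10
Dilution factor to solution 4 = 1.1691 × 10^5; to solution 6 = 1.7006 × 10^7
[solution 4]/[solution 6] = (factor to solution 6)/(factor to solution 4) = 1.7006 × 10^7/1.1691 × 10^5 = 145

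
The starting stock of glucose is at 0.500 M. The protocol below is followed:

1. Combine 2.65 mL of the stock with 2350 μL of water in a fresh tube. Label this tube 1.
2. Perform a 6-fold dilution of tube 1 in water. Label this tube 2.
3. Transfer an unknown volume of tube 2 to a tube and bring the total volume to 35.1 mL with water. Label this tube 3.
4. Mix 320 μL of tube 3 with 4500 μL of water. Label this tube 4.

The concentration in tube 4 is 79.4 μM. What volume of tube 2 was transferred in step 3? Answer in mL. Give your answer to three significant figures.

0.950 mL

Step 1: 2.65 mL + 2350 μL = 5 mL total → factor 5/2.65 = 1.8868
Step 2: 6-fold → factor 6
Step 3: v brought to 35.1 mL → factor = 35.1 mL/v
Step 4: 320 μL + 4500 μL = 4820 μL total → factor 4820/320 = 15.062
Product of known-step factors = 170.52
Overall factor = 0.500 M / (79.4 μM) = 6297.2
Step-3 factor = 6297.2 / 170.52 = 36.93
v = 35.1 mL / 36.93 = 0.950 mL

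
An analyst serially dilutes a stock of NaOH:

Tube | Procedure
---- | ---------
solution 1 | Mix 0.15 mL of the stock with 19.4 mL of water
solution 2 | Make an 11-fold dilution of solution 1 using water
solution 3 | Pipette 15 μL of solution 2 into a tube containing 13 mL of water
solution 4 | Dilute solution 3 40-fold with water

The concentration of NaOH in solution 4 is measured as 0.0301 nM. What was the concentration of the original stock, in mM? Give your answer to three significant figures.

1.50 mM

Step 1: 0.15 mL + 19.4 mL = 19.55 mL total → factor 19.55/0.15 = 130.33
Step 2: 11-fold → factor 11
Step 3: 15 μL + 13 mL = 13015 μL total → factor 13015/15 = 867.67
Step 4: 40-fold → factor 40
Overall dilution factor = 130.33 × 11 × 867.67 × 40 = 4.9758 × 10^7
Stock = 0.0301 nM × 4.9758 × 10^7 = 1.498 × 10^6 nM = 1.50 mM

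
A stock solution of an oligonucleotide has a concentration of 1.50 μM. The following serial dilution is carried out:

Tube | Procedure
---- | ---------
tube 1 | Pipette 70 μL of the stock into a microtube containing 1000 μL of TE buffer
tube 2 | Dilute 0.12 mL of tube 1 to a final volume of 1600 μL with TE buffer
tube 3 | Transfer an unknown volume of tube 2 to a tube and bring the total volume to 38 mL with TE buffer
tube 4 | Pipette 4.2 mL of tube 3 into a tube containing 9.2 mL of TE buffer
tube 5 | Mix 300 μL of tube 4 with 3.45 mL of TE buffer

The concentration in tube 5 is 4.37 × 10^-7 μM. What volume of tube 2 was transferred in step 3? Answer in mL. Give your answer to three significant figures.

Step 1: 70 μL + 1000 μL = 1070 μL total → factor 1070/70 = 15.286
Step 2: 0.12 mL brought to 1600 μL → factor 1.6/0.12 = 13.333
Step 3: v brought to 38 mL → factor = 38 mL/v
Step 4: 4.2 mL + 9.2 mL = 13.4 mL total → factor 13.4/4.2 = 3.1905
Step 5: 300 μL + 3.45 mL = 3750 μL total → factor 3750/300 = 12.5
Product of known-step factors = 8128.1
Overall factor = 1.50 μM / (4.37 × 10^-7 μM) = 3.4325 × 10^6
Step-3 factor = 3.4325 × 10^6 / 8128.1 = 422.3
v = 38 mL / 422.3 = 0.0900 mL

0.0900 mL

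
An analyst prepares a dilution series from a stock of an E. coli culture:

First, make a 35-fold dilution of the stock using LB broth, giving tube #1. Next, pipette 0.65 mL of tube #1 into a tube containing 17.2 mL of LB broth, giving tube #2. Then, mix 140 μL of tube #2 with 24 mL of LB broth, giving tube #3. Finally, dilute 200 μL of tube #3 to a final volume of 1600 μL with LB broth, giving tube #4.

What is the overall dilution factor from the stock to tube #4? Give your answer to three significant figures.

Step 1: 35-fold → factor 35
Step 2: 0.65 mL + 17.2 mL = 17.85 mL total → factor 17.85/0.65 = 27.462
Step 3: 140 μL + 24 mL = 24140 μL total → factor 24140/140 = 172.43
Step 4: 200 μL brought to 1600 μL → factor 1600/200 = 8
Overall dilution factor = 35 × 27.462 × 172.43 × 8 = 1.3258 × 10^6

1.33 × 10^6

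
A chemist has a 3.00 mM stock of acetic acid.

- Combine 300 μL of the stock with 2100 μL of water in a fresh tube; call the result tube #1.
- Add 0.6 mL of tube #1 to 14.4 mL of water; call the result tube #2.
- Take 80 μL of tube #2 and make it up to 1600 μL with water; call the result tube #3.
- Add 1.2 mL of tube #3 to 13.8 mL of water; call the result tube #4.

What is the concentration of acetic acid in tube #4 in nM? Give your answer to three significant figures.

Step 1: 300 μL + 2100 μL = 2400 μL total → factor 2400/300 = 8
Step 2: 0.6 mL + 14.4 mL = 15 mL total → factor 15/0.6 = 25
Step 3: 80 μL brought to 1600 μL → factor 1600/80 = 20
Step 4: 1.2 mL + 13.8 mL = 15 mL total → factor 15/1.2 = 12.5
Overall dilution factor = 8 × 25 × 20 × 12.5 = 50000
Final = 3.00 mM / 50000 = 6.000 × 10^-5 mM = 60.0 nM

60.0 nM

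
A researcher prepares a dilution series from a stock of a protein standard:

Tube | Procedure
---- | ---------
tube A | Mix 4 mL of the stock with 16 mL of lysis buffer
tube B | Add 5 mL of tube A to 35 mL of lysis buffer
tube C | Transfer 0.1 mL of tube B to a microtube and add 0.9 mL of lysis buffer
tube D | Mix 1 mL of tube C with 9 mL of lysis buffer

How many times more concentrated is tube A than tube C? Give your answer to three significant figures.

Step 1: 4 mL + 16 mL = 20 mL total → factor 20/4 = 5
Step 2: 5 mL + 35 mL = 40 mL total → factor 40/5 = 8
Step 3: 0.1 mL + 0.9 mL = 1 mL total → factor 1/0.1 = 10
Dilution factor to tube A = 5; to tube C = 400
[tube A]/[tube C] = (factor to tube C)/(factor to tube A) = 400/5 = 80.0

80.0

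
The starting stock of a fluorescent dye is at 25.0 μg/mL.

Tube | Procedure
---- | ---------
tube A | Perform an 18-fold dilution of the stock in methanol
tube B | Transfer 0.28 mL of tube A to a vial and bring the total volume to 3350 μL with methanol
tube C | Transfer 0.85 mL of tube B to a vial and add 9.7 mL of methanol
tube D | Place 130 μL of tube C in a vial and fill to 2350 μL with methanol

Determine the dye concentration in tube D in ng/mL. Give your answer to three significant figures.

Step 1: 18-fold → factor 18
Step 2: 0.28 mL brought to 3350 μL → factor 3.35/0.28 = 11.964
Step 3: 0.85 mL + 9.7 mL = 10.55 mL total → factor 10.55/0.85 = 12.412
Step 4: 130 μL brought to 2350 μL → factor 2350/130 = 18.077
Overall dilution factor = 18 × 11.964 × 12.412 × 18.077 = 48319
Final = 25.0 μg/mL / 48319 = 0.0005174 μg/mL = 0.517 ng/mL

0.517 ng/mL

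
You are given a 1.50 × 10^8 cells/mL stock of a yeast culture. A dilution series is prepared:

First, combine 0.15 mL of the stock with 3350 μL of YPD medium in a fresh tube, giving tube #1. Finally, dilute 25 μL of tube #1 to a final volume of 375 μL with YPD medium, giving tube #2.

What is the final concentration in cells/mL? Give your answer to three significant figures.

4.29 × 10^5 cells/mL

Step 1: 0.15 mL + 3350 μL = 3.5 mL total → factor 3.5/0.15 = 23.333
Step 2: 25 μL brought to 375 μL → factor 375/25 = 15
Overall dilution factor = 23.333 × 15 = 350
Final = 1.50 × 10^8 cells/mL / 350 = 4.29 × 10^5 cells/mL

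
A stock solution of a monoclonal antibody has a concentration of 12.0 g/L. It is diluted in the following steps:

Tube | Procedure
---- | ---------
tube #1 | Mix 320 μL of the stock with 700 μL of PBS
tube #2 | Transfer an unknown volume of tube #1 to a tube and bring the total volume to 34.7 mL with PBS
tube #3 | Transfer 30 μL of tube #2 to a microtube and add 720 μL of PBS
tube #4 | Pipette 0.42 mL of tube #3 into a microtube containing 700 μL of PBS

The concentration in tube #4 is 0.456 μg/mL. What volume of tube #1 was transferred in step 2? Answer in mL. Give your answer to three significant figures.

0.280 mL

Step 1: 320 μL + 700 μL = 1020 μL total → factor 1020/320 = 3.1875
Step 2: v brought to 34.7 mL → factor = 34.7 mL/v
Step 3: 30 μL + 720 μL = 750 μL total → factor 750/30 = 25
Step 4: 0.42 mL + 700 μL = 1.12 mL total → factor 1.12/0.42 = 2.6667
Product of known-step factors = 212.5
Overall factor = 12.0 g/L / (0.456 μg/mL) = 26316
Step-2 factor = 26316 / 212.5 = 123.84
v = 34.7 mL / 123.84 = 0.280 mL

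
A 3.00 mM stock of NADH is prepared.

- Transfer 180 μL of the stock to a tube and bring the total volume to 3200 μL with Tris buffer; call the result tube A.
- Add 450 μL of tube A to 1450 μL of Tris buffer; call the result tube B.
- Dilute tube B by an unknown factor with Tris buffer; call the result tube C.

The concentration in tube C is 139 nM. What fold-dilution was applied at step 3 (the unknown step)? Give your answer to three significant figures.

288-fold

Step 1: 180 μL brought to 3200 μL → factor 3200/180 = 17.778
Step 2: 450 μL + 1450 μL = 1900 μL total → factor 1900/450 = 4.2222
Step 3: unknown factor x
Product of known-step factors = 75.062
Overall factor = 3.00 mM / (139 nM) = 21583
x = 21583 / 75.062 = 288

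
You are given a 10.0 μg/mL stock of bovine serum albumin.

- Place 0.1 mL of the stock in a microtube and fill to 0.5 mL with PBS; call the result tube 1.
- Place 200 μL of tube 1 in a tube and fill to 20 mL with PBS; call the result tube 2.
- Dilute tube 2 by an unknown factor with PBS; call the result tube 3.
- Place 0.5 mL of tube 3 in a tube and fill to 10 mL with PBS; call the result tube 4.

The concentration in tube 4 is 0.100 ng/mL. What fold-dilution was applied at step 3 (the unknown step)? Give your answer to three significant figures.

Step 1: 0.1 mL brought to 0.5 mL → factor 0.5/0.1 = 5
Step 2: 200 μL brought to 20 mL → factor 20000/200 = 100
Step 3: unknown factor x
Step 4: 0.5 mL brought to 10 mL → factor 10/0.5 = 20
Product of known-step factors = 10000
Overall factor = 10.0 μg/mL / (0.100 ng/mL) = 1 × 10^5
x = 1 × 10^5 / 10000 = 10.0

10.0-fold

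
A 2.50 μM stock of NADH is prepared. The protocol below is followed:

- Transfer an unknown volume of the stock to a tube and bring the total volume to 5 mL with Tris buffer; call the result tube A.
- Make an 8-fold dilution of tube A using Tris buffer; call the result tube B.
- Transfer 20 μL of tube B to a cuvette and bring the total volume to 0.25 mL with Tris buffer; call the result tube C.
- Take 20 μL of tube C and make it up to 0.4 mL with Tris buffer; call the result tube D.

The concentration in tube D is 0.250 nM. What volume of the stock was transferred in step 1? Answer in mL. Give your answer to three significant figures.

Step 1: v brought to 5 mL → factor = 5 mL/v
Step 2: 8-fold → factor 8
Step 3: 20 μL brought to 0.25 mL → factor 250/20 = 12.5
Step 4: 20 μL brought to 0.4 mL → factor 400/20 = 20
Product of known-step factors = 2000
Overall factor = 2.50 μM / (0.250 nM) = 10000
Step-1 factor = 10000 / 2000 = 5
v = 5 mL / 5 = 1.00 mL

1.00 mL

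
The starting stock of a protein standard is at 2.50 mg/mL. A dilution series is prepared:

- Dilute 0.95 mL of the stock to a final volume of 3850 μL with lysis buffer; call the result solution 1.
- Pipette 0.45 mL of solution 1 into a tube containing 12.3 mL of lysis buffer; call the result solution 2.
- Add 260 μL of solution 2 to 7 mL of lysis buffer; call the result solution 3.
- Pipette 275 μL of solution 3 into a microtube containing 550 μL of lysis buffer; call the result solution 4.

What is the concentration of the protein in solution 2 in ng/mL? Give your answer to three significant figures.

Step 1: 0.95 mL brought to 3850 μL → factor 3.85/0.95 = 4.0526
Step 2: 0.45 mL + 12.3 mL = 12.75 mL total → factor 12.75/0.45 = 28.333
Dilution factor through solution 2 = 4.0526 × 28.333 = 114.82
[solution 2] = 2.50 mg/mL / 114.82 = 0.02177 mg/mL = 2.18 × 10^4 ng/mL

2.18 × 10^4 ng/mL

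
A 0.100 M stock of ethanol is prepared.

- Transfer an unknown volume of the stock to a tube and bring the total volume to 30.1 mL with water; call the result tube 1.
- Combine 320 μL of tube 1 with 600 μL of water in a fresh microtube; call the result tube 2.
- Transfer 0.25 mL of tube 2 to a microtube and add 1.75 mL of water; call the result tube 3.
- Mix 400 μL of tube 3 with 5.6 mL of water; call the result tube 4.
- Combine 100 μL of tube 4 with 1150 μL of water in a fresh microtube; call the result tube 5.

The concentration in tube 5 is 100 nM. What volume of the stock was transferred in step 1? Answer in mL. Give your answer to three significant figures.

0.130 mL

Step 1: v brought to 30.1 mL → factor = 30.1 mL/v
Step 2: 320 μL + 600 μL = 920 μL total → factor 920/320 = 2.875
Step 3: 0.25 mL + 1.75 mL = 2 mL total → factor 2/0.25 = 8
Step 4: 400 μL + 5.6 mL = 6000 μL total → factor 6000/400 = 15
Step 5: 100 μL + 1150 μL = 1250 μL total → factor 1250/100 = 12.5
Product of known-step factors = 4312.5
Overall factor = 0.100 M / (100 nM) = 1 × 10^6
Step-1 factor = 1 × 10^6 / 4312.5 = 231.88
v = 30.1 mL / 231.88 = 0.130 mL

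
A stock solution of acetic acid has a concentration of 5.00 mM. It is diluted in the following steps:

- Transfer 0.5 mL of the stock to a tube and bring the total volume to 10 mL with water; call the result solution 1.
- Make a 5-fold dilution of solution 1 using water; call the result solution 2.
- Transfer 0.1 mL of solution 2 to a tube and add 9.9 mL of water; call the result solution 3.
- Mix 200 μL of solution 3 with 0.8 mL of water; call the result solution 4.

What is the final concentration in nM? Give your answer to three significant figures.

Step 1: 0.5 mL brought to 10 mL → factor 10/0.5 = 20
Step 2: 5-fold → factor 5
Step 3: 0.1 mL + 9.9 mL = 10 mL total → factor 10/0.1 = 100
Step 4: 200 μL + 0.8 mL = 1000 μL total → factor 1000/200 = 5
Overall dilution factor = 20 × 5 × 100 × 5 = 50000
Final = 5.00 mM / 50000 = 0.0001000 mM = 100 nM

100 nM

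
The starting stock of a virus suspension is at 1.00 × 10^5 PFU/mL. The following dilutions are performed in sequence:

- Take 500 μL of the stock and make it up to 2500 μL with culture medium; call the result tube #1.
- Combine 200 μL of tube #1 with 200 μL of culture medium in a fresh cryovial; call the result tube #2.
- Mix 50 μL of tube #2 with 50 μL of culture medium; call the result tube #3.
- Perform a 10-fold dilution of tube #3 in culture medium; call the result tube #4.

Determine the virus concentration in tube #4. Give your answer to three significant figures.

Step 1: 500 μL brought to 2500 μL → factor 2500/500 = 5
Step 2: 200 μL + 200 μL = 400 μL total → factor 400/200 = 2
Step 3: 50 μL + 50 μL = 100 μL total → factor 100/50 = 2
Step 4: 10-fold → factor 10
Overall dilution factor = 5 × 2 × 2 × 10 = 200
Final = 1.00 × 10^5 PFU/mL / 200 = 500 PFU/mL

500 PFU/mL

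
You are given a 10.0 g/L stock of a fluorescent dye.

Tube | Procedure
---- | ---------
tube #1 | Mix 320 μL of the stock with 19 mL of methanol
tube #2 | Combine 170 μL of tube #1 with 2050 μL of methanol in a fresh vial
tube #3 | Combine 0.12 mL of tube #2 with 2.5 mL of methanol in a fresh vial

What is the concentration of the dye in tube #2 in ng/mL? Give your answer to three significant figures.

1.27 × 10^4 ng/mL

Step 1: 320 μL + 19 mL = 19320 μL total → factor 19320/320 = 60.375
Step 2: 170 μL + 2050 μL = 2220 μL total → factor 2220/170 = 13.059
Dilution factor through tube #2 = 60.375 × 13.059 = 788.43
[tube #2] = 10.0 g/L / 788.43 = 0.01268 g/L = 1.27 × 10^4 ng/mL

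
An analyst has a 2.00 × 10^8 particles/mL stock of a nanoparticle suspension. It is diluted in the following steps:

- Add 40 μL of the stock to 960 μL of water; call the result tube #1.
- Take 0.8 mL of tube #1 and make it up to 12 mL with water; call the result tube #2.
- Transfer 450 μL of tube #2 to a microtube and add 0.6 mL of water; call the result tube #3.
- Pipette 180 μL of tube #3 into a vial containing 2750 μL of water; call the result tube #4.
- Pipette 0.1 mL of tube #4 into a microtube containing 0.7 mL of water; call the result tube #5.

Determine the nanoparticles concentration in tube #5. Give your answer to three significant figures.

Step 1: 40 μL + 960 μL = 1000 μL total → factor 1000/40 = 25
Step 2: 0.8 mL brought to 12 mL → factor 12/0.8 = 15
Step 3: 450 μL + 0.6 mL = 1050 μL total → factor 1050/450 = 2.3333
Step 4: 180 μL + 2750 μL = 2930 μL total → factor 2930/180 = 16.278
Step 5: 0.1 mL + 0.7 mL = 0.8 mL total → factor 0.8/0.1 = 8
Overall dilution factor = 25 × 15 × 2.3333 × 16.278 × 8 = 1.1394 × 10^5
Final = 2.00 × 10^8 particles/mL / 1.1394 × 10^5 = 1.76 × 10^3 particles/mL

1.76 × 10^3 particles/mL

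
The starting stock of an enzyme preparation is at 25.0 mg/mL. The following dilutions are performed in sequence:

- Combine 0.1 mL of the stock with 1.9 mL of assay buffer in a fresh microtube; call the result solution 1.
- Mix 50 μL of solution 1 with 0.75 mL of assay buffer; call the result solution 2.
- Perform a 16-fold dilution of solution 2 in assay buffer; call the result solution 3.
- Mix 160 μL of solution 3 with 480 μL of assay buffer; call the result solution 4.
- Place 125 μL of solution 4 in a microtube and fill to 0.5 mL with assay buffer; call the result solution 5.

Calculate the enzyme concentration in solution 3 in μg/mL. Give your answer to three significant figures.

4.88 μg/mL

Step 1: 0.1 mL + 1.9 mL = 2 mL total → factor 2/0.1 = 20
Step 2: 50 μL + 0.75 mL = 800 μL total → factor 800/50 = 16
Step 3: 16-fold → factor 16
Dilution factor through solution 3 = 20 × 16 × 16 = 5120
[solution 3] = 25.0 mg/mL / 5120 = 0.004883 mg/mL = 4.88 μg/mL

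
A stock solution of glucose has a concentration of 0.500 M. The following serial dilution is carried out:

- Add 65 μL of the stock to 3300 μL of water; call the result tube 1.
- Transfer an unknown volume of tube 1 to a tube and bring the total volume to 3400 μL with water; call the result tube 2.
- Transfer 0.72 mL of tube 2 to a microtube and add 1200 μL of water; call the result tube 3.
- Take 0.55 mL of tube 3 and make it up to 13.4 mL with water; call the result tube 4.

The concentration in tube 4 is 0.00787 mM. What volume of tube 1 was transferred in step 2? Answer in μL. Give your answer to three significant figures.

Step 1: 65 μL + 3300 μL = 3365 μL total → factor 3365/65 = 51.769
Step 2: v brought to 3400 μL → factor = 3400 μL/v
Step 3: 0.72 mL + 1200 μL = 1.92 mL total → factor 1.92/0.72 = 2.6667
Step 4: 0.55 mL brought to 13.4 mL → factor 13.4/0.55 = 24.364
Product of known-step factors = 3363.4
Overall factor = 0.500 M / (0.00787 mM) = 63532
Step-2 factor = 63532 / 3363.4 = 18.889
v = 3400 μL / 18.889 = 180 μL

180 μL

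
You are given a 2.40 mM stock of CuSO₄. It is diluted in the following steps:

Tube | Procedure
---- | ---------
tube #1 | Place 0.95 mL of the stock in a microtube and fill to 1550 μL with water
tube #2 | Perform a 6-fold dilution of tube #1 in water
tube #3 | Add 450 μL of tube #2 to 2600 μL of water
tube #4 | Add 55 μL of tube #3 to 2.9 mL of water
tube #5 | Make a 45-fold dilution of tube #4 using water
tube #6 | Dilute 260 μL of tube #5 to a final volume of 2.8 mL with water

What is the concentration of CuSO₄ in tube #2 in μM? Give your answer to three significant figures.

Step 1: 0.95 mL brought to 1550 μL → factor 1.55/0.95 = 1.6316
Step 2: 6-fold → factor 6
Dilution factor through tube #2 = 1.6316 × 6 = 9.7895
[tube #2] = 2.40 mM / 9.7895 = 0.2452 mM = 245 μM

245 μM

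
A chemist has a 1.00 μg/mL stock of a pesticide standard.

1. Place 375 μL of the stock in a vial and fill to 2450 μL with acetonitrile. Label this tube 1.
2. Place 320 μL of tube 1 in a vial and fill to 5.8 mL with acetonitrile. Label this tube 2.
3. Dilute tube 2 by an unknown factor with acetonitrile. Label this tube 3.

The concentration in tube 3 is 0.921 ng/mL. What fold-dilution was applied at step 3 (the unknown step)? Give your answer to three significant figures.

9.17-fold

Step 1: 375 μL brought to 2450 μL → factor 2450/375 = 6.5333
Step 2: 320 μL brought to 5.8 mL → factor 5800/320 = 18.125
Step 3: unknown factor x
Product of known-step factors = 118.42
Overall factor = 1.00 μg/mL / (0.921 ng/mL) = 1085.8
x = 1085.8 / 118.42 = 9.17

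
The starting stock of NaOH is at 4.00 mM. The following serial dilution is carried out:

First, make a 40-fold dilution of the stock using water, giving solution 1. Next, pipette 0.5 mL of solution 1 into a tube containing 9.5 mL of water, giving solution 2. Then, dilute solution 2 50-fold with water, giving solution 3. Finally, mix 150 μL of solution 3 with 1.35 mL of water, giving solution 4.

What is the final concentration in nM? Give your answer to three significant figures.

10.0 nM

Step 1: 40-fold → factor 40
Step 2: 0.5 mL + 9.5 mL = 10 mL total → factor 10/0.5 = 20
Step 3: 50-fold → factor 50
Step 4: 150 μL + 1.35 mL = 1500 μL total → factor 1500/150 = 10
Overall dilution factor = 40 × 20 × 50 × 10 = 4 × 10^5
Final = 4.00 mM / 4 × 10^5 = 1.000 × 10^-5 mM = 10.0 nM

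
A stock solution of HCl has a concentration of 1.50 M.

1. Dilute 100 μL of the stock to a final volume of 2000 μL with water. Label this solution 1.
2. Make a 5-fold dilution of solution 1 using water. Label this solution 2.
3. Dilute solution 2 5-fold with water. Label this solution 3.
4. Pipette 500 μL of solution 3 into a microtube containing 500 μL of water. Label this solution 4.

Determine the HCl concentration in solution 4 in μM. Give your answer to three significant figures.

1.50 × 10^3 μM

Step 1: 100 μL brought to 2000 μL → factor 2000/100 = 20
Step 2: 5-fold → factor 5
Step 3: 5-fold → factor 5
Step 4: 500 μL + 500 μL = 1000 μL total → factor 1000/500 = 2
Overall dilution factor = 20 × 5 × 5 × 2 = 1000
Final = 1.50 M / 1000 = 0.001500 M = 1.50 × 10^3 μM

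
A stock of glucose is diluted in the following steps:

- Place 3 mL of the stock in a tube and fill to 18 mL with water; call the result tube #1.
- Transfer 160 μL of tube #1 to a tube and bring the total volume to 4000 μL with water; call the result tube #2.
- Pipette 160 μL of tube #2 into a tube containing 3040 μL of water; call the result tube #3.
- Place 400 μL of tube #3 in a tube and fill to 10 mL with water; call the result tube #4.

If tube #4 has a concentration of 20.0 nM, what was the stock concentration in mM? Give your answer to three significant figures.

1.50 mM

Step 1: 3 mL brought to 18 mL → factor 18/3 = 6
Step 2: 160 μL brought to 4000 μL → factor 4000/160 = 25
Step 3: 160 μL + 3040 μL = 3200 μL total → factor 3200/160 = 20
Step 4: 400 μL brought to 10 mL → factor 10000/400 = 25
Overall dilution factor = 6 × 25 × 20 × 25 = 75000
Stock = 20.0 nM × 75000 = 1.500 × 10^6 nM = 1.50 mM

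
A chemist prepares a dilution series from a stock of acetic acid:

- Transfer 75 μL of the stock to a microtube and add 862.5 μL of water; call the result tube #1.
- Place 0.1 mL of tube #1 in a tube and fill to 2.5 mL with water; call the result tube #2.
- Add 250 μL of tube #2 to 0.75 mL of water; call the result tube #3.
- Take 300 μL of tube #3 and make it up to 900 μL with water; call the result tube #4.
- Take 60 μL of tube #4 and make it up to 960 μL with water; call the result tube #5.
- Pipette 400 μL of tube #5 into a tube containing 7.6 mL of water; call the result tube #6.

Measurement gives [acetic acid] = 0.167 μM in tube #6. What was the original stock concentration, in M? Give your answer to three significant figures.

Step 1: 75 μL + 862.5 μL = 937.5 μL total → factor 937.5/75 = 12.5
Step 2: 0.1 mL brought to 2.5 mL → factor 2.5/0.1 = 25
Step 3: 250 μL + 0.75 mL = 1000 μL total → factor 1000/250 = 4
Step 4: 300 μL brought to 900 μL → factor 900/300 = 3
Step 5: 60 μL brought to 960 μL → factor 960/60 = 16
Step 6: 400 μL + 7.6 mL = 8000 μL total → factor 8000/400 = 20
Overall dilution factor = 12.5 × 25 × 4 × 3 × 16 × 20 = 1.2 × 10^6
Stock = 0.167 μM × 1.2 × 10^6 = 2.004 × 10^5 μM = 0.200 M

0.200 M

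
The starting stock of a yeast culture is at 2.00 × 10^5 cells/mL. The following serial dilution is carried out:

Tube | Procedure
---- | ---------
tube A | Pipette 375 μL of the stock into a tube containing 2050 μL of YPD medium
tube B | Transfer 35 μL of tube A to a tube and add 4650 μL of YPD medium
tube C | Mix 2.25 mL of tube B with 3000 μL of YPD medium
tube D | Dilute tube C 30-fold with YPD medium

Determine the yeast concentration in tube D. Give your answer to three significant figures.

3.30 cells/mL

Step 1: 375 μL + 2050 μL = 2425 μL total → factor 2425/375 = 6.4667
Step 2: 35 μL + 4650 μL = 4685 μL total → factor 4685/35 = 133.86
Step 3: 2.25 mL + 3000 μL = 5.25 mL total → factor 5.25/2.25 = 2.3333
Step 4: 30-fold → factor 30
Overall dilution factor = 6.4667 × 133.86 × 2.3333 × 30 = 60593
Final = 2.00 × 10^5 cells/mL / 60593 = 3.30 cells/mL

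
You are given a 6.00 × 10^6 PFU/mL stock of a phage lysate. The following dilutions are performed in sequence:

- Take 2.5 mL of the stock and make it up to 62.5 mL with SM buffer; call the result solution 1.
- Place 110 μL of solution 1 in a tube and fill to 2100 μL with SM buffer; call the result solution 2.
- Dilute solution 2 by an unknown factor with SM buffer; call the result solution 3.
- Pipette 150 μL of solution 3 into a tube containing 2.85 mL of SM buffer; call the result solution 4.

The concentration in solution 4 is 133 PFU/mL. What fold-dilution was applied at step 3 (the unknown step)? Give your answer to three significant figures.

Step 1: 2.5 mL brought to 62.5 mL → factor 62.5/2.5 = 25
Step 2: 110 μL brought to 2100 μL → factor 2100/110 = 19.091
Step 3: unknown factor x
Step 4: 150 μL + 2.85 mL = 3000 μL total → factor 3000/150 = 20
Product of known-step factors = 9545.5
Overall factor = 6.00 × 10^6 PFU/mL / (133 PFU/mL) = 45113
x = 45113 / 9545.5 = 4.73

4.73-fold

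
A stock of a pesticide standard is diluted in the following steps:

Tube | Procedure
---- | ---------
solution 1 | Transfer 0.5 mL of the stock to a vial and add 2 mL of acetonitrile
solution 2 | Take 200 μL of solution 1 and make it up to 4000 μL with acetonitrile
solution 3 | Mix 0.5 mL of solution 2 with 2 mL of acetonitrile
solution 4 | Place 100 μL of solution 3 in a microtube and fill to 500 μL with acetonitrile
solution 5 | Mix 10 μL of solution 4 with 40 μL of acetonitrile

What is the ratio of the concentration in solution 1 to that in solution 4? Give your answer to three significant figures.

500

Step 1: 0.5 mL + 2 mL = 2.5 mL total → factor 2.5/0.5 = 5
Step 2: 200 μL brought to 4000 μL → factor 4000/200 = 20
Step 3: 0.5 mL + 2 mL = 2.5 mL total → factor 2.5/0.5 = 5
Step 4: 100 μL brought to 500 μL → factor 500/100 = 5
Dilution factor to solution 1 = 5; to solution 4 = 2500
[solution 1]/[solution 4] = (factor to solution 4)/(factor to solution 1) = 2500/5 = 500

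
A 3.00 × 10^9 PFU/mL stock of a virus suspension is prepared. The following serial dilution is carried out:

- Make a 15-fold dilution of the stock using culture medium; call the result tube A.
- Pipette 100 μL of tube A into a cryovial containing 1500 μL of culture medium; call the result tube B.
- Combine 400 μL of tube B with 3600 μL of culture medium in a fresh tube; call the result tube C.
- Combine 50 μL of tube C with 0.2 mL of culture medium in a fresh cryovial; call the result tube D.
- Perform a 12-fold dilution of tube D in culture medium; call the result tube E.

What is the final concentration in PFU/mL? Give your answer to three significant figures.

2.08 × 10^4 PFU/mL

Step 1: 15-fold → factor 15
Step 2: 100 μL + 1500 μL = 1600 μL total → factor 1600/100 = 16
Step 3: 400 μL + 3600 μL = 4000 μL total → factor 4000/400 = 10
Step 4: 50 μL + 0.2 mL = 250 μL total → factor 250/50 = 5
Step 5: 12-fold → factor 12
Overall dilution factor = 15 × 16 × 10 × 5 × 12 = 1.44 × 10^5
Final = 3.00 × 10^9 PFU/mL / 1.44 × 10^5 = 2.08 × 10^4 PFU/mL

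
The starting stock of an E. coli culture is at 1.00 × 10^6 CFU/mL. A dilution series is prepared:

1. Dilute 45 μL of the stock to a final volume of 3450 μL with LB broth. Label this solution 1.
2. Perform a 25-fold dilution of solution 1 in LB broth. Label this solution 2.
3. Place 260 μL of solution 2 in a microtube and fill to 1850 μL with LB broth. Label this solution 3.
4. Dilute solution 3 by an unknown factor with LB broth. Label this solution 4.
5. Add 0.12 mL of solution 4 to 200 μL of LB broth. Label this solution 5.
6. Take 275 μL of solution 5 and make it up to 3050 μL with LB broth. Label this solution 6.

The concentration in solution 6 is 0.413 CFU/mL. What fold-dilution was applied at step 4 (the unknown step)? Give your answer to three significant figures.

6.00-fold

Step 1: 45 μL brought to 3450 μL → factor 3450/45 = 76.667
Step 2: 25-fold → factor 25
Step 3: 260 μL brought to 1850 μL → factor 1850/260 = 7.1154
Step 4: unknown factor x
Step 5: 0.12 mL + 200 μL = 0.32 mL total → factor 0.32/0.12 = 2.6667
Step 6: 275 μL brought to 3050 μL → factor 3050/275 = 11.091
Product of known-step factors = 4.0335 × 10^5
Overall factor = 1.00 × 10^6 CFU/mL / (0.413 CFU/mL) = 2.4213 × 10^6
x = 2.4213 × 10^6 / 4.0335 × 10^5 = 6.00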